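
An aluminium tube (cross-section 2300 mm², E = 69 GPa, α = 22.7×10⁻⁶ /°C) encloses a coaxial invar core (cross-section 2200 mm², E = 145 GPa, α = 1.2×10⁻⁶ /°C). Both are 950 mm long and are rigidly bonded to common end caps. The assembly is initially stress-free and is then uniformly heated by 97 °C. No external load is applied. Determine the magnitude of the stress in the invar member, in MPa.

Both members must finish at the same length. With the larger α, the aluminium tends to over-expand; the plates restrain it, putting the aluminium in compression and the invar in tension. With no external load the two internal forces are equal and opposite, magnitude P.
Compatibility of the two members (thermal + elastic change equal): (α₁ − α₂)ΔT = P·[1/(A₁E₁) + 1/(A₂E₂)].
|α₁ − α₂|·ΔT = 21.5×10⁻⁶ × 97 = 0.002085.
1/(A₁E₁) + 1/(A₂E₂) = 1/(2300×69×10³) + 1/(2200×145×10³) = 9.436×10⁻⁹ N⁻¹.
So P = 0.002085 / 9.436×10⁻⁹ = 221 kN.
σ_{invar} = P/A₂ = 221000/2200 = 100.5 MPa, tensile.

σ ≈ 100 MPa (tensile)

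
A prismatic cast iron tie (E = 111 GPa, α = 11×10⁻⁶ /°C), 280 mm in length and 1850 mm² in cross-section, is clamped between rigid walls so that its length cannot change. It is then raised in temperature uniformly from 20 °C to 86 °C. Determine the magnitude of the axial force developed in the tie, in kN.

The ends cannot move, so σ = EαΔT = 111×10³ × 11×10⁻⁶ × 66 = 80.59 MPa.
Then P = σA = 80.59 × 1850 mm² = 149.1 kN, compressive.

P ≈ 149 kN (compressive)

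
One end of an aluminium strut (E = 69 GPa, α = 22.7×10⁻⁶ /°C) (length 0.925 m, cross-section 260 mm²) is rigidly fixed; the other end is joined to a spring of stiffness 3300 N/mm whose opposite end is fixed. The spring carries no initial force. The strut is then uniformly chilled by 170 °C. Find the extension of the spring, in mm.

Free thermal contraction: δ_free = αΔT L = 22.7×10⁻⁶ × 170 × 925 = 3.57 mm.
With a force P in the spring, the elastic change of the strut is PL/(AE) and that of the spring is P/k; compatibility requires their sum to equal δ_free.
P [ L/(AE) + 1/k ] = δ_free → P [ 925/(260×69×10³) + 1/(3300) ] = 3.57.
P = 3.57 / 0.0003546 = 10070 N.
Spring extension = P/k = 10070/(3300) = 3.051 mm.

δ ≈ 3.05 mm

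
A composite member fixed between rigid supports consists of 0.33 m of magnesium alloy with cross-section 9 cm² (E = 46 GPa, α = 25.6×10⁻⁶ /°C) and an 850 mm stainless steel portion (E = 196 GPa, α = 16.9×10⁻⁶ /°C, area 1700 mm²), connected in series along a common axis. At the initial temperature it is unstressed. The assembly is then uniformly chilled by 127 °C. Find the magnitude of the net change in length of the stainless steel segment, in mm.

With the walls removed the bar would change length by δ_free = Σ αᵢΔT Lᵢ = 25.6×10⁻⁶×127×330 + 16.9×10⁻⁶×127×850 = 2.897 mm.
The rigid supports impose zero overall length change; the single axial force P common to all segments must satisfy P Σ Lᵢ/(AᵢEᵢ) = δ_free.
The series flexibility is Σ Lᵢ/(AᵢEᵢ) = 330/(900×46×10³) + 850/(1700×196×10³) = 1.052×10⁻⁵ mm/N.
Hence P = δ_free / Σ(L/AE) = 2.897/1.052×10⁻⁵ = 275.4 kN (tensile).
For the stainless steel segment, free thermal change = 16.9×10⁻⁶×127×850 = 1.824 mm and elastic change from P = 275400×850/(1700×196×10³) = 0.7024 mm; these oppose, so the net change is 1.12 mm (segment shortens).

|ΔL| ≈ 1.12 mm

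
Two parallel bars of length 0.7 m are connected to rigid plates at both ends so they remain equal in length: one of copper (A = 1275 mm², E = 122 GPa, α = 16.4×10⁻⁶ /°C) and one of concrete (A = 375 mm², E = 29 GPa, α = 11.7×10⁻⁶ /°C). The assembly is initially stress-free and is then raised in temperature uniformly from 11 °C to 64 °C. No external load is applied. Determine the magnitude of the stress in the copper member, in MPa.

The copper has the larger α, so on heating it would change length more than the concrete if both were free. The rigid plates force a common final length, so the copper is put into compression and the concrete into tension, with equal and opposite forces P (no external load).
Equating the net (thermal + elastic) strains gives |α₁ − α₂|·ΔT = P·[1/(A₁E₁) + 1/(A₂E₂)].
|α₁ − α₂|·ΔT = 4.7×10⁻⁶ × 53 = 0.0002491.
1/(A₁E₁) + 1/(A₂E₂) = 1/(1275×122×10³) + 1/(375×29×10³) = 9.838×10⁻⁸ N⁻¹.
So P = 0.0002491 / 9.838×10⁻⁸ = 2.532 kN.
σ_{copper} = P/A₁ = 2532/1275 = 1.986 MPa, compressive.

σ ≈ 1.99 MPa (compressive)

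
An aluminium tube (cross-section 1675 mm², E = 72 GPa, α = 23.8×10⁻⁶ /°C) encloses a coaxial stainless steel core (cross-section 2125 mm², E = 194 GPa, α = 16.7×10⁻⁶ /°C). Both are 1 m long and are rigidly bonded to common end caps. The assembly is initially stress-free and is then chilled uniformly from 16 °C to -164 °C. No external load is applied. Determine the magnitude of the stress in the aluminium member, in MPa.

Both members must finish at the same length. With the larger α, the aluminium tends to over-contract; the plates restrain it, putting the aluminium in tension and the stainless steel in compression. With no external load the two internal forces are equal and opposite, magnitude P.
Compatibility of the two members (thermal + elastic change equal): (α₁ − α₂)ΔT = P·[1/(A₁E₁) + 1/(A₂E₂)].
|α₁ − α₂|·ΔT = 7.1×10⁻⁶ × 180 = 0.001278.
1/(A₁E₁) + 1/(A₂E₂) = 1/(1675×72×10³) + 1/(2125×194×10³) = 1.072×10⁻⁸ N⁻¹.
So P = 0.001278 / 1.072×10⁻⁸ = 119.2 kN.
σ_{aluminium} = P/A₁ = 119200/1675 = 71.19 MPa, tensile.

σ ≈ 71.2 MPa (tensile)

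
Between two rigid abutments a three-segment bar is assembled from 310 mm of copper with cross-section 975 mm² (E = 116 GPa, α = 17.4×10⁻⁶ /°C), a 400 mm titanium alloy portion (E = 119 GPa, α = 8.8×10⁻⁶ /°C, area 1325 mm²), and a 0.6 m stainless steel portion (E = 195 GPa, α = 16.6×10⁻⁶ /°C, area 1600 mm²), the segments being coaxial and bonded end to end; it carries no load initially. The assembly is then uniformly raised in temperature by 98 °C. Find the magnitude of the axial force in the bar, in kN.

P ≈ 257 kN (compressive)

Free thermal expansion of the whole bar: Σ αᵢΔT Lᵢ = 17.4×10⁻⁶×98×310 + 8.8×10⁻⁶×98×400 + 16.6×10⁻⁶×98×600 = 1.85 mm.
Since the ends are fixed, an axial force P builds up, equal in every segment, with P · Σ Lᵢ/(AᵢEᵢ) = δ_free.
The series flexibility is Σ Lᵢ/(AᵢEᵢ) = 310/(975×116×10³) + 400/(1325×119×10³) + 600/(1600×195×10³) = 7.201×10⁻⁶ mm/N.
Hence P = δ_free / Σ(L/AE) = 1.85/7.201×10⁻⁶ = 256.9 kN (compressive).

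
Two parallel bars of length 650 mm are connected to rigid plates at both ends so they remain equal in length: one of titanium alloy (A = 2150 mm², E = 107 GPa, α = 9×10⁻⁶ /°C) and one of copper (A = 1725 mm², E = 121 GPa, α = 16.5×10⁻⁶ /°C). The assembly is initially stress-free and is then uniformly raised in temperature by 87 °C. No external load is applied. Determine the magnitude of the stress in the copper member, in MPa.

σ ≈ 41.4 MPa (compressive)

The copper has the larger α, so on heating it would change length more than the titanium alloy if both were free. The rigid plates force a common final length, so the copper is put into compression and the titanium alloy into tension, with equal and opposite forces P (no external load).
Equating the net (thermal + elastic) strains gives |α₁ − α₂|·ΔT = P·[1/(A₁E₁) + 1/(A₂E₂)].
|α₁ − α₂|·ΔT = 7.5×10⁻⁶ × 87 = 0.0006525.
1/(A₁E₁) + 1/(A₂E₂) = 1/(2150×107×10³) + 1/(1725×121×10³) = 9.138×10⁻⁹ N⁻¹.
So P = 0.0006525 / 9.138×10⁻⁹ = 71.41 kN.
σ_{copper} = P/A₂ = 71410/1725 = 41.39 MPa, compressive.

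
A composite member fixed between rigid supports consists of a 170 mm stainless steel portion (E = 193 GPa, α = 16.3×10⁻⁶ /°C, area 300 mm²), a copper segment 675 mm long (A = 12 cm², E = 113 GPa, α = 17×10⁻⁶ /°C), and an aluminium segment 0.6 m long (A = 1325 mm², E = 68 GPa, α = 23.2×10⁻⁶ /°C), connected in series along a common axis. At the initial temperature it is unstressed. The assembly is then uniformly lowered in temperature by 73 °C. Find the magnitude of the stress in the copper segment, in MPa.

σ ≈ 118 MPa (tensile)

If the supports were absent, the total length change would be Σ αᵢΔT Lᵢ = 16.3×10⁻⁶×73×170 + 17×10⁻⁶×73×675 + 23.2×10⁻⁶×73×600 = 2.056 mm.
The rigid supports impose zero overall length change; the single axial force P common to all segments must satisfy P Σ Lᵢ/(AᵢEᵢ) = δ_free.
Σ Lᵢ/(AᵢEᵢ) = 170/(300×193×10³) + 675/(1200×113×10³) + 600/(1325×68×10³) = 1.457×10⁻⁵ mm/N.
So P = 2.056 / 1.457×10⁻⁵ = 141.1 kN, tensile.
σ_{copper} = P / A = 141100 / 1200 = 117.6 MPa.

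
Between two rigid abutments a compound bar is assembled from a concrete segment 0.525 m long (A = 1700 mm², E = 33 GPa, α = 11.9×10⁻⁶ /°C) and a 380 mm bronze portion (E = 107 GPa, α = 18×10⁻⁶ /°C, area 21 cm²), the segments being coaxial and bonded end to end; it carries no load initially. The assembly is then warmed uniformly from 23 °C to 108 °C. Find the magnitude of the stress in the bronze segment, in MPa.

With the walls removed the bar would change length by δ_free = Σ αᵢΔT Lᵢ = 11.9×10⁻⁶×85×525 + 18×10⁻⁶×85×380 = 1.112 mm.
The rigid supports impose zero overall length change; the single axial force P common to all segments must satisfy P Σ Lᵢ/(AᵢEᵢ) = δ_free.
Σ Lᵢ/(AᵢEᵢ) = 525/(1700×33×10³) + 380/(2100×107×10³) = 1.105×10⁻⁵ mm/N.
P = 1.112 / 1.105×10⁻⁵ = 100700 N = 100.7 kN, compressive.
σ_{bronze} = P / A = 100700 / 2100 = 47.94 MPa.

σ ≈ 47.9 MPa (compressive)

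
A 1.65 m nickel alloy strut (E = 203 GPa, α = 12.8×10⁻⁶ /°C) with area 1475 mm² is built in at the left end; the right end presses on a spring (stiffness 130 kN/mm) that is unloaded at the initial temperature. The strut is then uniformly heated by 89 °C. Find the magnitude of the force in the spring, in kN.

The unrestrained thermal change is αΔT L = 12.8×10⁻⁶ × 89 × 1650 = 1.88 mm.
Let P be the compressive force at the spring. The strut shortens elastically by PL/(AE) and the spring compresses by P/k; together these equal δ_free.
P [ L/(AE) + 1/k ] = δ_free → P [ 1650/(1475×203×10³) + 1/(130×10³) ] = 1.88.
P = 1.88 / 1.32×10⁻⁵ = 142400 N.

P ≈ 142 kN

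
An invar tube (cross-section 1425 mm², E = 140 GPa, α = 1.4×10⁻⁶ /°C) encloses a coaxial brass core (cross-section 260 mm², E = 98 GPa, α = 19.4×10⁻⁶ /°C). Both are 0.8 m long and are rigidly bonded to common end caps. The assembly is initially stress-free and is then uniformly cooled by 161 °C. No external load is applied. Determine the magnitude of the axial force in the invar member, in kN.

The brass has the larger α, so on cooling it would change length more than the invar if both were free. The rigid plates force a common final length, so the brass is put into tension and the invar into compression, with equal and opposite forces P (no external load).
Compatibility of the two members (thermal + elastic change equal): (α₁ − α₂)ΔT = P·[1/(A₁E₁) + 1/(A₂E₂)].
|α₁ − α₂|·ΔT = 18×10⁻⁶ × 161 = 0.002898.
1/(A₁E₁) + 1/(A₂E₂) = 1/(1425×140×10³) + 1/(260×98×10³) = 4.426×10⁻⁸ N⁻¹.
P = 0.002898 / 4.426×10⁻⁸ = 65480 N = 65.48 kN.

P ≈ 65.5 kN (compressive in the invar)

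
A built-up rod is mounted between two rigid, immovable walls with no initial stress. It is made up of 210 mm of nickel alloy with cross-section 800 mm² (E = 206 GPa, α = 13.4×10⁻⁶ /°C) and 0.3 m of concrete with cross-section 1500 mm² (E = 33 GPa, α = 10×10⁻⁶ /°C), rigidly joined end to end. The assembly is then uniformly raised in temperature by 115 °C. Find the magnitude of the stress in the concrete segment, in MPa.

If the supports were absent, the total length change would be Σ αᵢΔT Lᵢ = 13.4×10⁻⁶×115×210 + 10×10⁻⁶×115×300 = 0.6686 mm.
Since the ends are fixed, an axial force P builds up, equal in every segment, with P · Σ Lᵢ/(AᵢEᵢ) = δ_free.
The series flexibility is Σ Lᵢ/(AᵢEᵢ) = 210/(800×206×10³) + 300/(1500×33×10³) = 7.335×10⁻⁶ mm/N.
Hence P = δ_free / Σ(L/AE) = 0.6686/7.335×10⁻⁶ = 91.15 kN (compressive).
σ_{concrete} = P / A = 91150 / 1500 = 60.77 MPa.

σ ≈ 60.8 MPa (compressive)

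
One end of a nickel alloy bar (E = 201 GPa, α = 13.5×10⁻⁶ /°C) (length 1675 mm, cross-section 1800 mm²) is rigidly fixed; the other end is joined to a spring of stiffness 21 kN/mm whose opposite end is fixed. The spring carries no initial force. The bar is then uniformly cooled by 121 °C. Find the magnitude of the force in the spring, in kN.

If the spring were absent the bar would shorten by αΔT L = 13.5×10⁻⁶ × 121 × 1675 = 2.736 mm.
With a force P in the spring, the elastic change of the bar is PL/(AE) and that of the spring is P/k; compatibility requires their sum to equal δ_free.
So P = δ_free / [L/(AE) + 1/k] = 2.736 / [ 1675/(1800×201×10³) + 1/(21×10³) ].
P = 2.736 / 5.225×10⁻⁵ = 52370 N.

P ≈ 52.4 kN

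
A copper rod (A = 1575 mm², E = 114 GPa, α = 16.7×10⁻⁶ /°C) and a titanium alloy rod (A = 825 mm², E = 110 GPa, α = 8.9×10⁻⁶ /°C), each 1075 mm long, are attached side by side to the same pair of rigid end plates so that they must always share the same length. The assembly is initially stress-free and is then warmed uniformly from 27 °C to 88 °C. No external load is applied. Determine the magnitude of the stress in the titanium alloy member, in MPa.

The copper has the larger α, so on heating it would change length more than the titanium alloy if both were free. The rigid plates force a common final length, so the copper is put into compression and the titanium alloy into tension, with equal and opposite forces P (no external load).
Setting the final lengths equal and cancelling L: (α₁ − α₂)ΔT = P/(A₁E₁) + P/(A₂E₂).
|α₁ − α₂|·ΔT = 7.8×10⁻⁶ × 61 = 0.0004758.
1/(A₁E₁) + 1/(A₂E₂) = 1/(1575×114×10³) + 1/(825×110×10³) = 1.659×10⁻⁸ N⁻¹.
P = 0.0004758 / 1.659×10⁻⁸ = 28680 N = 28.68 kN.
σ_{titanium alloy} = P/A₂ = 28680/825 = 34.77 MPa, tensile.

σ ≈ 34.8 MPa (tensile)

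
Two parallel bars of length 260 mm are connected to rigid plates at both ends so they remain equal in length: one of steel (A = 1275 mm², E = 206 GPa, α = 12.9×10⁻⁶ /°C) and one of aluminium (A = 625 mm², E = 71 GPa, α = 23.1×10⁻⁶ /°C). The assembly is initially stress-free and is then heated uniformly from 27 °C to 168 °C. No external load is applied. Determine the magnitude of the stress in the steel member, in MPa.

Equilibrium of a rigid end plate with no external load gives equal and opposite internal forces ±P in the two members. Since α_{aluminium} > α_{steel}, heating drives the aluminium into compression and the steel into tension.
Equating the net (thermal + elastic) strains gives |α₁ − α₂|·ΔT = P·[1/(A₁E₁) + 1/(A₂E₂)].
|α₁ − α₂|·ΔT = 10.2×10⁻⁶ × 141 = 0.001438.
1/(A₁E₁) + 1/(A₂E₂) = 1/(1275×206×10³) + 1/(625×71×10³) = 2.634×10⁻⁸ N⁻¹.
P = 0.001438 / 2.634×10⁻⁸ = 54600 N = 54.6 kN.
σ_{steel} = P/A₁ = 54600/1275 = 42.82 MPa, tensile.

σ ≈ 42.8 MPa (tensile)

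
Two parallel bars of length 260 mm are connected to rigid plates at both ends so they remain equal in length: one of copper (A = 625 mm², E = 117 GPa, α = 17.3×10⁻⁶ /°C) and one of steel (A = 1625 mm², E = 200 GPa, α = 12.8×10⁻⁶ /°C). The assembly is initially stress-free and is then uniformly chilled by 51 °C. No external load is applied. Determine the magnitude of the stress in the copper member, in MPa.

σ ≈ 21.9 MPa (tensile)

Both members must finish at the same length. With the larger α, the copper tends to over-contract; the plates restrain it, putting the copper in tension and the steel in compression. With no external load the two internal forces are equal and opposite, magnitude P.
Equating the net (thermal + elastic) strains gives |α₁ − α₂|·ΔT = P·[1/(A₁E₁) + 1/(A₂E₂)].
|α₁ − α₂|·ΔT = 4.5×10⁻⁶ × 51 = 0.0002295.
1/(A₁E₁) + 1/(A₂E₂) = 1/(625×117×10³) + 1/(1625×200×10³) = 1.675×10⁻⁸ N⁻¹.
So P = 0.0002295 / 1.675×10⁻⁸ = 13.7 kN.
σ_{copper} = P/A₁ = 13700/625 = 21.92 MPa, tensile.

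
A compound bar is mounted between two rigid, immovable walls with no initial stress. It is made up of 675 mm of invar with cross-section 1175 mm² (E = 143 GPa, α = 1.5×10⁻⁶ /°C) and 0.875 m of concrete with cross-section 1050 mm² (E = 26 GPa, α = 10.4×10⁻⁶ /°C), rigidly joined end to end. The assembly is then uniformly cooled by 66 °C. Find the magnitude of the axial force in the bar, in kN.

P ≈ 18.5 kN (tensile)

Free thermal contraction of the whole bar: Σ αᵢΔT Lᵢ = 1.5×10⁻⁶×66×675 + 10.4×10⁻⁶×66×875 = 0.6674 mm.
The rigid supports impose zero overall length change; the single axial force P common to all segments must satisfy P Σ Lᵢ/(AᵢEᵢ) = δ_free.
The series flexibility is Σ Lᵢ/(AᵢEᵢ) = 675/(1175×143×10³) + 875/(1050×26×10³) = 3.607×10⁻⁵ mm/N.
P = 0.6674 / 3.607×10⁻⁵ = 18500 N = 18.5 kN, tensile.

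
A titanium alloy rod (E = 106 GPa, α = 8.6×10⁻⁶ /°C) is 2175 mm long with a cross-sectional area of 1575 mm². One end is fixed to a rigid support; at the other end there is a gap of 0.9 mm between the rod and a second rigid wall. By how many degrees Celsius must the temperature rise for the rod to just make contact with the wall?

ΔT ≈ 48.1 °C

Contact occurs when the free expansion equals the gap: αΔT L = 0.9 mm.
ΔT = 0.9 / (8.6×10⁻⁶ × 2175) = 48.12 °C.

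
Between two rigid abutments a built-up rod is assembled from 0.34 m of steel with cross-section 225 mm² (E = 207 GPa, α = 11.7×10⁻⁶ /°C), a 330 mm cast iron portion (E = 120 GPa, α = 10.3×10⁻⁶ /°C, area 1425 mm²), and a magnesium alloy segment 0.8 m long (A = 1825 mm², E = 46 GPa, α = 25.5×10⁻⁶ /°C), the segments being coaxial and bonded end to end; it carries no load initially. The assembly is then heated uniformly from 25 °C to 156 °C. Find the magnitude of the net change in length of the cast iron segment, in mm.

|ΔL| ≈ 0.0709 mm

Free thermal expansion of the whole bar: Σ αᵢΔT Lᵢ = 11.7×10⁻⁶×131×340 + 10.3×10⁻⁶×131×330 + 25.5×10⁻⁶×131×800 = 3.639 mm.
The rigid supports impose zero overall length change; the single axial force P common to all segments must satisfy P Σ Lᵢ/(AᵢEᵢ) = δ_free.
The series flexibility is Σ Lᵢ/(AᵢEᵢ) = 340/(225×207×10³) + 330/(1425×120×10³) + 800/(1825×46×10³) = 1.876×10⁻⁵ mm/N.
Hence P = δ_free / Σ(L/AE) = 3.639/1.876×10⁻⁵ = 194 kN (compressive).
For the cast iron segment, free thermal change = 10.3×10⁻⁶×131×330 = 0.4453 mm and elastic change from P = 194000×330/(1425×120×10³) = 0.3743 mm; these oppose, so the net change is 0.0709 mm (segment lengthens).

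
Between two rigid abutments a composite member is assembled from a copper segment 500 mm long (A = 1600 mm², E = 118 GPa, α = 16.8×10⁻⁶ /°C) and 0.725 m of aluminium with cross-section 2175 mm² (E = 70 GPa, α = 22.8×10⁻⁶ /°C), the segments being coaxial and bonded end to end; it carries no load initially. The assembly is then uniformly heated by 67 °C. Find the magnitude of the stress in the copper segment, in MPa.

σ ≈ 141 MPa (compressive)

With the walls removed the bar would change length by δ_free = Σ αᵢΔT Lᵢ = 16.8×10⁻⁶×67×500 + 22.8×10⁻⁶×67×725 = 1.67 mm.
The walls prevent any net length change, so an axial force P (same in every segment) develops. Compatibility: P · Σ Lᵢ/(AᵢEᵢ) = δ_free.
Σ Lᵢ/(AᵢEᵢ) = 500/(1600×118×10³) + 725/(2175×70×10³) = 7.41×10⁻⁶ mm/N.
Hence P = δ_free / Σ(L/AE) = 1.67/7.41×10⁻⁶ = 225.4 kN (compressive).
σ_{copper} = P / A = 225400 / 1600 = 140.9 MPa.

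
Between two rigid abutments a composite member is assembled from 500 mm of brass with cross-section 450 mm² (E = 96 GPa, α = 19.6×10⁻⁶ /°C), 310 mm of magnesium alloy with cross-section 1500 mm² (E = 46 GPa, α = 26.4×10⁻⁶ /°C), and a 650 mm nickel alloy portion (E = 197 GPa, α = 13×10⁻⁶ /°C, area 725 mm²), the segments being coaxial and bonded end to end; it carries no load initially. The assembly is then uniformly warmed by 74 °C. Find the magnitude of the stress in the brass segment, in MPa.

Free thermal expansion of the whole bar: Σ αᵢΔT Lᵢ = 19.6×10⁻⁶×74×500 + 26.4×10⁻⁶×74×310 + 13×10⁻⁶×74×650 = 1.956 mm.
Since the ends are fixed, an axial force P builds up, equal in every segment, with P · Σ Lᵢ/(AᵢEᵢ) = δ_free.
The series flexibility is Σ Lᵢ/(AᵢEᵢ) = 500/(450×96×10³) + 310/(1500×46×10³) + 650/(725×197×10³) = 2.062×10⁻⁵ mm/N.
P = 1.956 / 2.062×10⁻⁵ = 94870 N = 94.87 kN, compressive.
σ_{brass} = P / A = 94870 / 450 = 210.8 MPa.

σ ≈ 211 MPa (compressive)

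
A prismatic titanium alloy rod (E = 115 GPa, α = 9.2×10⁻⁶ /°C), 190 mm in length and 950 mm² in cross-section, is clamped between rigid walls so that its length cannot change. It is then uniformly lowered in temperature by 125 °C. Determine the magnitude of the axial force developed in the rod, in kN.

P ≈ 126 kN (tensile)

Full restraint means ε = 0, so the stress is σ = EαΔT = 115×10³ × 9.2×10⁻⁶ × 125 = 132.2 MPa.
Then P = σA = 132.2 × 950 mm² = 125.6 kN, tensile.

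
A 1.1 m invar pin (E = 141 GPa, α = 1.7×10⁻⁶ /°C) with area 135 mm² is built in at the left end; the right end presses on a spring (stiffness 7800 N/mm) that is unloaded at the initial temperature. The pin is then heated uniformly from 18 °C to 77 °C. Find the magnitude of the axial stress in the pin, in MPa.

If the spring were absent the pin would lengthen by αΔT L = 1.7×10⁻⁶ × 59 × 1100 = 0.1103 mm.
Let P be the compressive force at the spring. The pin shortens elastically by PL/(AE) and the spring compresses by P/k; together these equal δ_free.
So P = δ_free / [L/(AE) + 1/k] = 0.1103 / [ 1100/(135×141×10³) + 1/(7800) ].
P = 0.1103 / 0.000186 = 593.2 N.
σ = P/A = 593.2/135 = 4.394 MPa.

σ ≈ 4.39 MPa (compressive)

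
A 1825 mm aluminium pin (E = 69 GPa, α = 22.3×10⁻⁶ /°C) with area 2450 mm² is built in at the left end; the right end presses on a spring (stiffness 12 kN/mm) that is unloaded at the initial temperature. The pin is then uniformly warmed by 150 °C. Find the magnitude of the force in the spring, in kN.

If the spring were absent the pin would lengthen by αΔT L = 22.3×10⁻⁶ × 150 × 1825 = 6.105 mm.
Let P be the compressive force at the spring. The pin shortens elastically by PL/(AE) and the spring compresses by P/k; together these equal δ_free.
P [ L/(AE) + 1/k ] = δ_free → P [ 1825/(2450×69×10³) + 1/(12×10³) ] = 6.105.
P = 6.105 / 9.413×10⁻⁵ = 64850 N.

P ≈ 64.9 kN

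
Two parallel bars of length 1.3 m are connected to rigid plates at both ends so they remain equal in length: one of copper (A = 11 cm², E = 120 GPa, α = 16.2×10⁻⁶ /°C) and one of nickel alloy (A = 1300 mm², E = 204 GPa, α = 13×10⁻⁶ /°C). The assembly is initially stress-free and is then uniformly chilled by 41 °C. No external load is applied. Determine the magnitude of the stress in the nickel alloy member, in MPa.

σ ≈ 8.89 MPa (compressive)

Equilibrium of a rigid end plate with no external load gives equal and opposite internal forces ±P in the two members. Since α_{copper} > α_{nickel alloy}, cooling drives the copper into tension and the nickel alloy into compression.
Equating the net (thermal + elastic) strains gives |α₁ − α₂|·ΔT = P·[1/(A₁E₁) + 1/(A₂E₂)].
|α₁ − α₂|·ΔT = 3.2×10⁻⁶ × 41 = 0.0001312.
1/(A₁E₁) + 1/(A₂E₂) = 1/(1100×120×10³) + 1/(1300×204×10³) = 1.135×10⁻⁸ N⁻¹.
P = 0.0001312 / 1.135×10⁻⁸ = 11560 N = 11.56 kN.
σ_{nickel alloy} = P/A₂ = 11560/1300 = 8.895 MPa, compressive.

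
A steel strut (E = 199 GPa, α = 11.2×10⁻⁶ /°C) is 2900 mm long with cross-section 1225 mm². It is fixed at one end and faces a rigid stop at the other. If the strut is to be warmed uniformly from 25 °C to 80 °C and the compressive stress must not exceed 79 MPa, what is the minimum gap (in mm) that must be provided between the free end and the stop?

Free expansion if unrestrained: δ_free = αΔT L = 11.2×10⁻⁶ × 55 × 2900 = 1.786 mm.
A stress of 79 MPa corresponds to the wall pushing the strut back by σL/E = 79×2900/(199×10³) = 1.151 mm.
So the gap has to take up the difference, g_min = δ_free − σL/E = 1.786 − 1.151 = 0.6351 mm.

g ≈ 0.635 mm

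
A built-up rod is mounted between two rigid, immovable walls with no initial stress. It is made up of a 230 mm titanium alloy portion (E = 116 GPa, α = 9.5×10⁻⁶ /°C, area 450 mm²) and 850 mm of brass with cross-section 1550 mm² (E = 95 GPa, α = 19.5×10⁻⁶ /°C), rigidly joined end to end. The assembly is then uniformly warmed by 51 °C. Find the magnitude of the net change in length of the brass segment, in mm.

|ΔL| ≈ 0.303 mm

Free thermal expansion of the whole bar: Σ αᵢΔT Lᵢ = 9.5×10⁻⁶×51×230 + 19.5×10⁻⁶×51×850 = 0.9568 mm.
The walls prevent any net length change, so an axial force P (same in every segment) develops. Compatibility: P · Σ Lᵢ/(AᵢEᵢ) = δ_free.
Σ Lᵢ/(AᵢEᵢ) = 230/(450×116×10³) + 850/(1550×95×10³) = 1.018×10⁻⁵ mm/N.
So P = 0.9568 / 1.018×10⁻⁵ = 94 kN, compressive.
For the brass segment, free thermal change = 19.5×10⁻⁶×51×850 = 0.8453 mm and elastic change from P = 94000×850/(1550×95×10³) = 0.5426 mm; these oppose, so the net change is 0.303 mm (segment lengthens).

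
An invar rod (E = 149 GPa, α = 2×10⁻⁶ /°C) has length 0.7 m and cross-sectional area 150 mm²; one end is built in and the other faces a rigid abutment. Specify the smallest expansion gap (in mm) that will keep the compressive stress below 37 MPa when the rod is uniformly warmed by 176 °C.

g ≈ 0.0726 mm

Free expansion if unrestrained: δ_free = αΔT L = 2×10⁻⁶ × 176 × 700 = 0.2464 mm.
A stress of 37 MPa corresponds to the wall pushing the rod back by σL/E = 37×700/(149×10³) = 0.1738 mm.
The gap must absorb the remainder: g_min = 0.2464 − 0.1738 = 0.07257 mm.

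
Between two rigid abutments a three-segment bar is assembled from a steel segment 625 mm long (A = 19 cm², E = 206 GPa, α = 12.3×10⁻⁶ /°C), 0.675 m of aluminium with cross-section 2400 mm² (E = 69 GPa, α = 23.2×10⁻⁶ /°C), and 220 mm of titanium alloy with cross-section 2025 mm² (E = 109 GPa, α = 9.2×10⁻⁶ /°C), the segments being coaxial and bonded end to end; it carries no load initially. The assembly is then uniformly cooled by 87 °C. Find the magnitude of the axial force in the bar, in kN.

With the walls removed the bar would change length by δ_free = Σ αᵢΔT Lᵢ = 12.3×10⁻⁶×87×625 + 23.2×10⁻⁶×87×675 + 9.2×10⁻⁶×87×220 = 2.207 mm.
The rigid supports impose zero overall length change; the single axial force P common to all segments must satisfy P Σ Lᵢ/(AᵢEᵢ) = δ_free.
Σ Lᵢ/(AᵢEᵢ) = 625/(1900×206×10³) + 675/(2400×69×10³) + 220/(2025×109×10³) = 6.67×10⁻⁶ mm/N.
Hence P = δ_free / Σ(L/AE) = 2.207/6.67×10⁻⁶ = 331 kN (tensile).

P ≈ 331 kN (tensile)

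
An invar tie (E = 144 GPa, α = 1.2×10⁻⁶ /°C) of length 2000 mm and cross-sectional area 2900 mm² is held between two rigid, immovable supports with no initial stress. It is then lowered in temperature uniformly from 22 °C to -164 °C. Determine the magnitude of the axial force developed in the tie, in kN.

P ≈ 93.2 kN (tensile)

Full restraint means ε = 0, so the stress is σ = EαΔT = 144×10³ × 1.2×10⁻⁶ × 186 = 32.14 MPa.
P = AEαΔT = 2900 × 144×10³ × 1.2×10⁻⁶ × 186 = 93.21 kN (tensile).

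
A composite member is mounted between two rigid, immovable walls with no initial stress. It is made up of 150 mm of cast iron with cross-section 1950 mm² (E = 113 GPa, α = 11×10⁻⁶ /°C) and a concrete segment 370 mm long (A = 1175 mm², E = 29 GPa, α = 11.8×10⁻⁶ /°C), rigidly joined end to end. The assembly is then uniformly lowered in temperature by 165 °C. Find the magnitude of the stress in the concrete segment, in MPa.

σ ≈ 73.2 MPa (tensile)

Free thermal contraction of the whole bar: Σ αᵢΔT Lᵢ = 11×10⁻⁶×165×150 + 11.8×10⁻⁶×165×370 = 0.9926 mm.
The rigid supports impose zero overall length change; the single axial force P common to all segments must satisfy P Σ Lᵢ/(AᵢEᵢ) = δ_free.
The series flexibility is Σ Lᵢ/(AᵢEᵢ) = 150/(1950×113×10³) + 370/(1175×29×10³) = 1.154×10⁻⁵ mm/N.
P = 0.9926 / 1.154×10⁻⁵ = 86020 N = 86.02 kN, tensile.
σ_{concrete} = P / A = 86020 / 1175 = 73.21 MPa.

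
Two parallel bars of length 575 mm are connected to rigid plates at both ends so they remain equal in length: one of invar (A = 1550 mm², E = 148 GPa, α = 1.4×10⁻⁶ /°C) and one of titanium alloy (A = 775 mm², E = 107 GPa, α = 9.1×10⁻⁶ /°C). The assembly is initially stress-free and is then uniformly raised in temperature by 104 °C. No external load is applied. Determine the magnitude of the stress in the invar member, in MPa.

The titanium alloy has the larger α, so on heating it would change length more than the invar if both were free. The rigid plates force a common final length, so the titanium alloy is put into compression and the invar into tension, with equal and opposite forces P (no external load).
Equating the net (thermal + elastic) strains gives |α₁ − α₂|·ΔT = P·[1/(A₁E₁) + 1/(A₂E₂)].
|α₁ − α₂|·ΔT = 7.7×10⁻⁶ × 104 = 0.0008008.
1/(A₁E₁) + 1/(A₂E₂) = 1/(1550×148×10³) + 1/(775×107×10³) = 1.642×10⁻⁸ N⁻¹.
P = 0.0008008 / 1.642×10⁻⁸ = 48770 N = 48.77 kN.
σ_{invar} = P/A₁ = 48770/1550 = 31.47 MPa, tensile.

σ ≈ 31.5 MPa (tensile)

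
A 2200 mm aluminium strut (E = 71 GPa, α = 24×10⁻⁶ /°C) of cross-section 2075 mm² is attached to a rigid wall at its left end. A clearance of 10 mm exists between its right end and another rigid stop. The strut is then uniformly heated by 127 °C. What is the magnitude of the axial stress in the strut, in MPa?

σ ≈ 0 MPa

Free thermal elongation = αΔT L = 24×10⁻⁶ × 127 × 2200 = 6.706 mm.
Since δ_free = 6.71 mm is less than the 10 mm gap, the strut never touches the wall. No axial force develops.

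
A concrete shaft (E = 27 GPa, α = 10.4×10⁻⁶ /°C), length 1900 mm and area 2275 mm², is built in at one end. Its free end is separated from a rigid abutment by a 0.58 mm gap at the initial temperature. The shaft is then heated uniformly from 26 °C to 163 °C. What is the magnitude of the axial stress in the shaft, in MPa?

If the wall were absent the shaft would grow by αΔT L = 10.4×10⁻⁶ × 137 × 1900 = 2.707 mm.
The gap closes (δ_free > 0.58 mm) and the wall then resists a further 2.707 − 0.58 = 2.127 mm of expansion.
That suppressed elongation corresponds to σ = E·Δ/L = 27×10³ × 2.127/1900 = 30.23 MPa.

σ ≈ 30.2 MPa (compressive)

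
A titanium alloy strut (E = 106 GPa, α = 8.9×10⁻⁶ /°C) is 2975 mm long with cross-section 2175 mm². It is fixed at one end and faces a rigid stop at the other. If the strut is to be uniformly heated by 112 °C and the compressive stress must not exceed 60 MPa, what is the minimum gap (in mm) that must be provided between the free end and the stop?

Free expansion if unrestrained: δ_free = αΔT L = 8.9×10⁻⁶ × 112 × 2975 = 2.965 mm.
A stress of 60 MPa corresponds to the wall pushing the strut back by σL/E = 60×2975/(106×10³) = 1.684 mm.
So the gap has to take up the difference, g_min = δ_free − σL/E = 2.965 − 1.684 = 1.282 mm.

g ≈ 1.28 mm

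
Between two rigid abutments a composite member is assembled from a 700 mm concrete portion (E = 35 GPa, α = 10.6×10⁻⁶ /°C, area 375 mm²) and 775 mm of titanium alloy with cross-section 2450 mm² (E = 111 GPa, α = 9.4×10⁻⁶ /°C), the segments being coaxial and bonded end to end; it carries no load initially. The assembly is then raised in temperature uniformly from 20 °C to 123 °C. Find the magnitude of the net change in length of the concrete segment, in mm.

With the walls removed the bar would change length by δ_free = Σ αᵢΔT Lᵢ = 10.6×10⁻⁶×103×700 + 9.4×10⁻⁶×103×775 = 1.515 mm.
Since the ends are fixed, an axial force P builds up, equal in every segment, with P · Σ Lᵢ/(AᵢEᵢ) = δ_free.
Σ Lᵢ/(AᵢEᵢ) = 700/(375×35×10³) + 775/(2450×111×10³) = 5.618×10⁻⁵ mm/N.
Hence P = δ_free / Σ(L/AE) = 1.515/5.618×10⁻⁵ = 26.96 kN (compressive).
For the concrete segment, free thermal change = 10.6×10⁻⁶×103×700 = 0.7643 mm and elastic change from P = 26960×700/(375×35×10³) = 1.438 mm; these oppose, so the net change is 0.674 mm (segment shortens).

|ΔL| ≈ 0.674 mm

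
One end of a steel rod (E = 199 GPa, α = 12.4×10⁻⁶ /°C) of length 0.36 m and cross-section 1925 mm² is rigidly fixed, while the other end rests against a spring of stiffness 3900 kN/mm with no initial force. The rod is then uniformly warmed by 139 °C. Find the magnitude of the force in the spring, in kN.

P ≈ 519 kN

If the spring were absent the rod would lengthen by αΔT L = 12.4×10⁻⁶ × 139 × 360 = 0.6205 mm.
With a force P in the spring, the elastic change of the rod is PL/(AE) and that of the spring is P/k; compatibility requires their sum to equal δ_free.
So P = δ_free / [L/(AE) + 1/k] = 0.6205 / [ 360/(1925×199×10³) + 1/(3900×10³) ].
P = 0.6205 / 1.196×10⁻⁶ = 518700 N.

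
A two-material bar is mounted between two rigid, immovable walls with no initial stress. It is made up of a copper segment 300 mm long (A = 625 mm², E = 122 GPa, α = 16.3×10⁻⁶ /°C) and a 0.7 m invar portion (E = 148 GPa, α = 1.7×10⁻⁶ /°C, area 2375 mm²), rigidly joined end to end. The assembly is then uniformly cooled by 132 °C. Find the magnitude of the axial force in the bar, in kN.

P ≈ 135 kN (tensile)

Free thermal contraction of the whole bar: Σ αᵢΔT Lᵢ = 16.3×10⁻⁶×132×300 + 1.7×10⁻⁶×132×700 = 0.8026 mm.
The walls prevent any net length change, so an axial force P (same in every segment) develops. Compatibility: P · Σ Lᵢ/(AᵢEᵢ) = δ_free.
The series flexibility is Σ Lᵢ/(AᵢEᵢ) = 300/(625×122×10³) + 700/(2375×148×10³) = 5.926×10⁻⁶ mm/N.
P = 0.8026 / 5.926×10⁻⁶ = 135400 N = 135.4 kN, tensile.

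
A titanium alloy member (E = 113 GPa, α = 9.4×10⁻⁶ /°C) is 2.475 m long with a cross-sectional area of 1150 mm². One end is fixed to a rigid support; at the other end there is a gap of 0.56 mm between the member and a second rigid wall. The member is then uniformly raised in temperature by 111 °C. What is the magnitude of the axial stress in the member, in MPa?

Unrestrained expansion: δ_free = αΔT L = 9.4×10⁻⁶ × 111 × 2475 = 2.582 mm.
The gap closes (δ_free > 0.56 mm) and the wall then resists a further 2.582 − 0.56 = 2.022 mm of expansion.
That suppressed elongation corresponds to σ = E·Δ/L = 113×10³ × 2.022/2475 = 92.34 MPa.

σ ≈ 92.3 MPa (compressive)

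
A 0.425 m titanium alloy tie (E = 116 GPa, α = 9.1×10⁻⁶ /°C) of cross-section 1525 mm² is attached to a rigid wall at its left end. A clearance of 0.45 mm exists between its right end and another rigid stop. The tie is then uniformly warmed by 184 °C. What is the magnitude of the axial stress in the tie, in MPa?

Unrestrained expansion: δ_free = αΔT L = 9.1×10⁻⁶ × 184 × 425 = 0.7116 mm.
This exceeds the 0.45 mm gap, so the wall pushes back. The portion of expansion that must be recovered elastically is δ_free − gap = 0.7116 − 0.45 = 0.2616 mm.
Compatibility: PL/(AE) = 0.2616 mm, so σ = P/A = E × (0.2616/425) = 71.41 MPa.

σ ≈ 71.4 MPa (compressive)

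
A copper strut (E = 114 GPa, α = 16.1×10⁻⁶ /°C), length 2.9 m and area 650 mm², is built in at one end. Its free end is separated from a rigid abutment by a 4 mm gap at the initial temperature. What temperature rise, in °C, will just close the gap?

The gap closes when αΔT L = 4 mm, since the strut is still unstressed at that instant.
ΔT = 4 / (16.1×10⁻⁶ × 2900) = 85.67 °C.

ΔT ≈ 85.7 °C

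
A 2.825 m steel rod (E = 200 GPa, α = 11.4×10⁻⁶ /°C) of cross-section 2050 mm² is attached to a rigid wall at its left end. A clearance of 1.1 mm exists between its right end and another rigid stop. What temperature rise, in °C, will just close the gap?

The gap closes when αΔT L = 1.1 mm, since the rod is still unstressed at that instant.
ΔT = 1.1 / (11.4×10⁻⁶ × 2825) = 34.16 °C.

ΔT ≈ 34.2 °C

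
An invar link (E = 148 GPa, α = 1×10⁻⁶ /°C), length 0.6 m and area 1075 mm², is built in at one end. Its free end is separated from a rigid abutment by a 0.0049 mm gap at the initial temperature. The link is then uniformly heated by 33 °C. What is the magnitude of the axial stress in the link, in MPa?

If the wall were absent the link would grow by αΔT L = 1×10⁻⁶ × 33 × 600 = 0.0198 mm.
After closing the 0.0049 mm clearance, 0.0198 − 0.0049 = 0.0149 mm of expansion remains to be suppressed by the wall.
Compatibility: PL/(AE) = 0.0149 mm, so σ = P/A = E × (0.0149/600) = 3.675 MPa.

σ ≈ 3.68 MPa (compressive)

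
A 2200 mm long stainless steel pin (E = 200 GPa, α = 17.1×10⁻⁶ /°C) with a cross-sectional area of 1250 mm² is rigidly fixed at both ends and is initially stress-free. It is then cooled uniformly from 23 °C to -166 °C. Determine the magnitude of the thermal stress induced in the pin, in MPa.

σ ≈ 646 MPa (tensile)

With length fixed, the mechanical strain must cancel the thermal strain αΔT = 17.1×10⁻⁶ × 189 = 3231.9×10⁻⁶.
The stress required to suppress this strain is σ = Eε = 200×10³ × 3231.9×10⁻⁶ = 646.4 MPa, tensile since the pin is trying to contract.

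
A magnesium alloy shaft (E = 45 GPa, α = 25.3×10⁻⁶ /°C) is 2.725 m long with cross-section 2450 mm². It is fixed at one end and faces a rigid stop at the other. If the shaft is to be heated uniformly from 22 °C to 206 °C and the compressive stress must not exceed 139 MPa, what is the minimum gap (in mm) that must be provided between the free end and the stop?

Free expansion if unrestrained: δ_free = αΔT L = 25.3×10⁻⁶ × 184 × 2725 = 12.69 mm.
At the allowable stress the elastic shortening the wall may impose is σL/E = 139 × 2725 / (45×10³) = 8.417 mm.
The gap must absorb the remainder: g_min = 12.69 − 8.417 = 4.268 mm.

g ≈ 4.27 mm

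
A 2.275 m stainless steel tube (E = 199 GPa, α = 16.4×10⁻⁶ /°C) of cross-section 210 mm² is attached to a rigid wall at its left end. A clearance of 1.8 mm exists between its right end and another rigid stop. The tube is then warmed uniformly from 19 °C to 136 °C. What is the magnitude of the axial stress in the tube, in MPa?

Unrestrained expansion: δ_free = αΔT L = 16.4×10⁻⁶ × 117 × 2275 = 4.365 mm.
This exceeds the 1.8 mm gap, so the wall pushes back. The portion of expansion that must be recovered elastically is δ_free − gap = 4.365 − 1.8 = 2.565 mm.
That suppressed elongation corresponds to σ = E·Δ/L = 199×10³ × 2.565/2275 = 224.4 MPa.

σ ≈ 224 MPa (compressive)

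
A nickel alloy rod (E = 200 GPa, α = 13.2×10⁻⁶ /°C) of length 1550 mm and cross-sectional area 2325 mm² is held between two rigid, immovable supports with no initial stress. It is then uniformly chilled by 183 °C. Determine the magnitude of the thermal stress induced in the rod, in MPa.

Because both ends are immovable the net strain is zero, and the suppressed thermal strain is αΔT = 13.2×10⁻⁶ × 183 = 2415.6×10⁻⁶.
The stress required to suppress this strain is σ = Eε = 200×10³ × 2415.6×10⁻⁶ = 483.1 MPa, tensile since the rod is trying to contract.

σ ≈ 483 MPa (tensile)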